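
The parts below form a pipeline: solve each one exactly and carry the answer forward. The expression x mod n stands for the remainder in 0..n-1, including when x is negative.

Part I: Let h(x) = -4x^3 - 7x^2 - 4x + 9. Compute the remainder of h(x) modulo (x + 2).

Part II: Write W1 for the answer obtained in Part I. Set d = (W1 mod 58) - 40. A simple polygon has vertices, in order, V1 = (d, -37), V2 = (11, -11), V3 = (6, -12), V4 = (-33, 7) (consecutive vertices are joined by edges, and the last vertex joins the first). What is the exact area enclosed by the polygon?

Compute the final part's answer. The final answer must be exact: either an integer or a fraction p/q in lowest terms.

775

Part I: remainder = value at the root: -4*(-2)^3 - 7*(-2)^2 - 4*(-2)^1 + 9 = (32) + (-28) + (8) + (9) = 21; answer 21
Part II: W1 = 21; d = -19; cross terms: (-19*-11 - 11*-37)=616, (11*-12 - 6*-11)=-66, (6*7 - -33*-12)=-354, (-33*-37 - -19*7)=1354; twice the area = |1550| = 1550; area = 775; answer 775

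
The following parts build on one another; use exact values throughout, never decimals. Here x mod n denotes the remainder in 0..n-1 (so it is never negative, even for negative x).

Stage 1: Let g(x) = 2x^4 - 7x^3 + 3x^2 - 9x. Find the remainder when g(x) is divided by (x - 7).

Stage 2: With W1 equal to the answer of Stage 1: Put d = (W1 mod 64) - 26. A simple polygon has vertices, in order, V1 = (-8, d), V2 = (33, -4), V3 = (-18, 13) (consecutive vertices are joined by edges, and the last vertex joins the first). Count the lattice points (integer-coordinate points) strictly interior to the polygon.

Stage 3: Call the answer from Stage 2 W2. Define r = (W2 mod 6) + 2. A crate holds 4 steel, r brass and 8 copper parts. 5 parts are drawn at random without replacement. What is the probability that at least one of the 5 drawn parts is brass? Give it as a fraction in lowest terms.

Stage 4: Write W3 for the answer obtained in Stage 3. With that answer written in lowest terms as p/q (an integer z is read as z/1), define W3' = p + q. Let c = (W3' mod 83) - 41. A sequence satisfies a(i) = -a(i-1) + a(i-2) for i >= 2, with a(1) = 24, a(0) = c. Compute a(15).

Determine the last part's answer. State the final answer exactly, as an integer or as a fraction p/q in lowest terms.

1822

Stage 1: remainder = value at the root: 2*(7)^4 - 7*(7)^3 + 3*(7)^2 - 9*(7)^1 = (4802) + (-2401) + (147) + (-63) = 2485; answer 2485
Stage 2: W1 = 2485; d = 27; cross terms: (-8*-4 - 33*27)=-859, (33*13 - -18*-4)=357, (-18*27 - -8*13)=-382; twice the area = |-884| = 884; area = 442; boundary points = 1 + 17 + 2 = 20; strictly interior points = area - boundary/2 + 1 = 433; answer 433
Stage 3: W2 = 433; r = 3; total draws C(15,5) = 3003; complement C(12,5) = 792; favorable 3003 - 792 = 2211; P = 67/91; answer 67/91
Stage 4: W3 = 67/91; threaded value p + q = 158; c = 34; a(2) = -1*(24) + 1*(34) = 10; iterating: a(2)=10, a(3)=14, a(4)=-4, a(5)=18, a(6)=-22, a(7)=40, a(8)=-62, a(9)=102, a(10)=-164, a(11)=266, a(12)=-430, a(13)=696, a(14)=-1126, a(15)=1822; answer 1822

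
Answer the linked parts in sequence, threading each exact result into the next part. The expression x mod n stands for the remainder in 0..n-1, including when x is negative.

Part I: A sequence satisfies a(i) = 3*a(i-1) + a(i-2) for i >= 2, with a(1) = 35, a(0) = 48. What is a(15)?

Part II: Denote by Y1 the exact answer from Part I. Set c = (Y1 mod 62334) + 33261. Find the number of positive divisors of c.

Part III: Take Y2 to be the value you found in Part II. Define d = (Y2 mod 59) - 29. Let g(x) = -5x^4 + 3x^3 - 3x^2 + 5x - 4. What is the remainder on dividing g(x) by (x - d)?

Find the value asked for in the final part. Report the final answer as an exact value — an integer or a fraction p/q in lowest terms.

-2002004

Part I: a(2) = 3*(35) + 1*(48) = 153; iterating: a(2)=153, a(3)=494, a(4)=1635, a(5)=5399, a(6)=17832, a(7)=58895, a(8)=194517, a(9)=642446, a(10)=2121855, a(11)=7008011, a(12)=23145888, a(13)=76445675, a(14)=252482913, a(15)=833894414; answer 833894414
Part II: Y1 = 833894414; c = 85757; 85757 = 7 * 12251; number of divisors = (1+1) * (1+1) = 4; answer 4
Part III: Y2 = 4; d = -25; remainder = value at the root: -5*(-25)^4 + 3*(-25)^3 - 3*(-25)^2 + 5*(-25)^1 - 4 = (-1953125) + (-46875) + (-1875) + (-125) + (-4) = -2002004; answer -2002004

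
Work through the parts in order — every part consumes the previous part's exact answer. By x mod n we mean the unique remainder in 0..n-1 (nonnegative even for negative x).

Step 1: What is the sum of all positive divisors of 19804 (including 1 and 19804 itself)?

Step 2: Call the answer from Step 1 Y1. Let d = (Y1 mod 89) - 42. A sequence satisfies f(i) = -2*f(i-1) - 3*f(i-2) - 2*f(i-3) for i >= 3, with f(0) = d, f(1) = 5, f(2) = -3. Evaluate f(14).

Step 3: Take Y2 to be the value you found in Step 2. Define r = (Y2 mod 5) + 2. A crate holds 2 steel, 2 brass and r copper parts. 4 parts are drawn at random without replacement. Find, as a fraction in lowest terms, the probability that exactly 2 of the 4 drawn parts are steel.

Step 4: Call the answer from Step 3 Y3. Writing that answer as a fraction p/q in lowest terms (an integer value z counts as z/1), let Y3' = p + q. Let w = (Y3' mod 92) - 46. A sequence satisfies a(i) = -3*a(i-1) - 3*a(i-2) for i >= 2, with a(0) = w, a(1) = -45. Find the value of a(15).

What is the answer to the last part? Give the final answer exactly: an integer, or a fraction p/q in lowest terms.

Step 1: 19804 = 2^2 * 4951; sigma = (1 + 2 + 4) * (1 + 4951) = 7 * 4952 = 34664; answer 34664
Step 2: Y1 = 34664; d = 1; f(3) = -2*(-3) - 3*(5) - 2*(1) = -11; iterating: f(3)=-11, f(4)=21, f(5)=-3, f(6)=-35, f(7)=37, f(8)=37, f(9)=-115, f(10)=45, f(11)=181, f(12)=-267, f(13)=-99, f(14)=637; answer 637
Step 3: Y2 = 637; r = 4; total draws C(8,4) = 70; favorable C(2,2)*C(6,2) = 15; P = 3/14; answer 3/14
Step 4: Y3 = 3/14; threaded value p + q = 17; w = -29; a(2) = -3*(-45) - 3*(-29) = 222; iterating: a(2)=222, a(3)=-531, a(4)=927, a(5)=-1188, a(6)=783, a(7)=1215, a(8)=-5994, a(9)=14337, a(10)=-25029, a(11)=32076, a(12)=-21141, a(13)=-32805, a(14)=161838, a(15)=-387099; answer -387099

-387099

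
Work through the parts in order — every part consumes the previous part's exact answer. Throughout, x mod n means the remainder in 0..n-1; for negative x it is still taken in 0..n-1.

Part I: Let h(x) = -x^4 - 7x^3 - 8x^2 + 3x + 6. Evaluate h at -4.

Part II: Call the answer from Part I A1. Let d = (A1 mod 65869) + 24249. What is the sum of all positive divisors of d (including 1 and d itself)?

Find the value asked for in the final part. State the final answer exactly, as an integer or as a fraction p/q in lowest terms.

Part I: -1*(-4)^4 - 7*(-4)^3 - 8*(-4)^2 + 3*(-4)^1 + 6 = (-256) + (448) + (-128) + (-12) + (6) = 58; answer 58
Part II: A1 = 58; d = 24307; 24307 = 109 * 223; sigma = (1 + 109) * (1 + 223) = 110 * 224 = 24640; answer 24640

24640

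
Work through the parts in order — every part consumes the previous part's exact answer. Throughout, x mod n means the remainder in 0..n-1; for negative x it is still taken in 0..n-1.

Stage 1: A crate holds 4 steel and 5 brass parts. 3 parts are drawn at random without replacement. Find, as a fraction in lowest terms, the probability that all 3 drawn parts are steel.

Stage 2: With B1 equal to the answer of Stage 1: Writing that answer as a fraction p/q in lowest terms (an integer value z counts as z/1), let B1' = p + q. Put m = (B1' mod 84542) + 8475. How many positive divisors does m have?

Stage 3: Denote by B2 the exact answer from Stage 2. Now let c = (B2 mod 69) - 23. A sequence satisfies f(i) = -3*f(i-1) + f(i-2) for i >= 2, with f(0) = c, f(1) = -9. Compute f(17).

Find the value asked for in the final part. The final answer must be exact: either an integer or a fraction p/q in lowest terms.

-596334594

Stage 1: total draws C(9,3) = 84; favorable C(4,3) = 4; P = 1/21; answer 1/21
Stage 2: B1 = 1/21; threaded value p + q = 22; m = 8497; 8497 = 29 * 293; number of divisors = (1+1) * (1+1) = 4; answer 4
Stage 3: B2 = 4; c = -19; f(2) = -3*(-9) + 1*(-19) = 8; iterating: f(2)=8, f(3)=-33, f(4)=107, f(5)=-354, f(6)=1169, f(7)=-3861, f(8)=12752, f(9)=-42117, f(10)=139103, f(11)=-459426, f(12)=1517381, f(13)=-5011569, f(14)=16552088, f(15)=-54667833, f(16)=180555587, f(17)=-596334594; answer -596334594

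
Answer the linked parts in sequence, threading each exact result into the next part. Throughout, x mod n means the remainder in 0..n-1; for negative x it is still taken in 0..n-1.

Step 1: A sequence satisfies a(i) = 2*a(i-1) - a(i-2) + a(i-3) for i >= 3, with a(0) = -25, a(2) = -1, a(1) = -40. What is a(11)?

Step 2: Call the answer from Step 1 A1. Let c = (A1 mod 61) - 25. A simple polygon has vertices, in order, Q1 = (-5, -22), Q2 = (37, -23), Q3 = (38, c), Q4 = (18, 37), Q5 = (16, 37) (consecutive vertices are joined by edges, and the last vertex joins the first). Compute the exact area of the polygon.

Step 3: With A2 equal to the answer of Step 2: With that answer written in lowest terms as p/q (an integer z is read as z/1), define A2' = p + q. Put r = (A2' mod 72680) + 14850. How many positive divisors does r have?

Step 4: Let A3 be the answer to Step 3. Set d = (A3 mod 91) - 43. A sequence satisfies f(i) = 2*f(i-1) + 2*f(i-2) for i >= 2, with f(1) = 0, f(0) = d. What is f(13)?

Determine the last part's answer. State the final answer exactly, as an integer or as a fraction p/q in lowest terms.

Step 1: a(3) = 2*(-1) - 1*(-40) + 1*(-25) = 13; iterating: a(3)=13, a(4)=-13, a(5)=-40, a(6)=-54, a(7)=-81, a(8)=-148, a(9)=-269, a(10)=-471, a(11)=-821; answer -821
Step 2: A1 = -821; c = 8; cross terms: (-5*-23 - 37*-22)=929, (37*8 - 38*-23)=1170, (38*37 - 18*8)=1262, (18*37 - 16*37)=74, (16*-22 - -5*37)=-167; twice the area = |3268| = 3268; area = 1634; answer 1634
Step 3: A2 = 1634; threaded value p + q = 1635; r = 16485; 16485 = 3 * 5 * 7 * 157; number of divisors = (1+1) * (1+1) * (1+1) * (1+1) = 16; answer 16
Step 4: A3 = 16; d = -27; f(2) = 2*(0) + 2*(-27) = -54; iterating: f(2)=-54, f(3)=-108, f(4)=-324, f(5)=-864, f(6)=-2376, f(7)=-6480, f(8)=-17712, f(9)=-48384, f(10)=-132192, f(11)=-361152, f(12)=-986688, f(13)=-2695680; answer -2695680

-2695680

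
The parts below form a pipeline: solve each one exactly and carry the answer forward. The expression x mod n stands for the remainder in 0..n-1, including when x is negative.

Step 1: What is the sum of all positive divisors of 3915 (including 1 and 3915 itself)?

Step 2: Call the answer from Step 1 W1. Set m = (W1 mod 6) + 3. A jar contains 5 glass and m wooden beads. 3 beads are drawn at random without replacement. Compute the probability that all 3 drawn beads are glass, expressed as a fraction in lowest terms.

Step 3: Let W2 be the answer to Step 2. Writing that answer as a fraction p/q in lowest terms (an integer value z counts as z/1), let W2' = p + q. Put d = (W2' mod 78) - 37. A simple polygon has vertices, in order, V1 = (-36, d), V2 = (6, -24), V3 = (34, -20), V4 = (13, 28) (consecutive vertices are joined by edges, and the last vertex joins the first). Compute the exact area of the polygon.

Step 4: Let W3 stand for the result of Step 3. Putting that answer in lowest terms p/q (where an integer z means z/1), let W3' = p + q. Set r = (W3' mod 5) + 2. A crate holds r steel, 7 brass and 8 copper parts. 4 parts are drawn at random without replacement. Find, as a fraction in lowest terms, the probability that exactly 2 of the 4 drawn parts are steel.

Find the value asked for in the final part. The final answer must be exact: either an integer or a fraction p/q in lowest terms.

Step 1: 3915 = 3^3 * 5 * 29; sigma = (1 + 3 + 9 + 27) * (1 + 5) * (1 + 29) = 40 * 6 * 30 = 7200; answer 7200
Step 2: W1 = 7200; m = 3; total draws C(8,3) = 56; favorable C(5,3) = 10; P = 5/28; answer 5/28
Step 3: W2 = 5/28; threaded value p + q = 33; d = -4; cross terms: (-36*-24 - 6*-4)=888, (6*-20 - 34*-24)=696, (34*28 - 13*-20)=1212, (13*-4 - -36*28)=956; twice the area = |3752| = 3752; area = 1876; answer 1876
Step 4: W3 = 1876; threaded value p + q = 1877; r = 4; total draws C(19,4) = 3876; favorable C(4,2)*C(15,2) = 630; P = 105/646; answer 105/646

105/646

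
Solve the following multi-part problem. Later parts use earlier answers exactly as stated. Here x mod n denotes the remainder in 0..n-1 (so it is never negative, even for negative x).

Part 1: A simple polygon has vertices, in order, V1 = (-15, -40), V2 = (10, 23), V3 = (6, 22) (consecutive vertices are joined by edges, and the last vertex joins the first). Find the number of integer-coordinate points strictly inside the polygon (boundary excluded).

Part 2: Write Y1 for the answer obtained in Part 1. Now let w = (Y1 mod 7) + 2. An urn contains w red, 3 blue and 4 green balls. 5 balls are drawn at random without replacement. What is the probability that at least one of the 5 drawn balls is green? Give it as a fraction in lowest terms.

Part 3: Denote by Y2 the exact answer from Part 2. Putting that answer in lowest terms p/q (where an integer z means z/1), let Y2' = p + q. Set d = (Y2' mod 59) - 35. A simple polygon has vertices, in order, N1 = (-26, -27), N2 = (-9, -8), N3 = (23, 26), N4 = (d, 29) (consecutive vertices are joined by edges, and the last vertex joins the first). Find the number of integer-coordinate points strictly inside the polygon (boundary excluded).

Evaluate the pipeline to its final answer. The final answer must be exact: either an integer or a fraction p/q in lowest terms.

958

Part 1: cross terms: (-15*23 - 10*-40)=55, (10*22 - 6*23)=82, (6*-40 - -15*22)=90; twice the area = |227| = 227; area = 227/2; boundary points = 1 + 1 + 1 = 3; strictly interior points = area - boundary/2 + 1 = 113; answer 113
Part 2: Y1 = 113; w = 3; total draws C(10,5) = 252; complement C(6,5) = 6; favorable 252 - 6 = 246; P = 41/42; answer 41/42
Part 3: Y2 = 41/42; threaded value p + q = 83; d = -11; cross terms: (-26*-8 - -9*-27)=-35, (-9*26 - 23*-8)=-50, (23*29 - -11*26)=953, (-11*-27 - -26*29)=1051; twice the area = |1919| = 1919; area = 1919/2; boundary points = 1 + 2 + 1 + 1 = 5; strictly interior points = area - boundary/2 + 1 = 958; answer 958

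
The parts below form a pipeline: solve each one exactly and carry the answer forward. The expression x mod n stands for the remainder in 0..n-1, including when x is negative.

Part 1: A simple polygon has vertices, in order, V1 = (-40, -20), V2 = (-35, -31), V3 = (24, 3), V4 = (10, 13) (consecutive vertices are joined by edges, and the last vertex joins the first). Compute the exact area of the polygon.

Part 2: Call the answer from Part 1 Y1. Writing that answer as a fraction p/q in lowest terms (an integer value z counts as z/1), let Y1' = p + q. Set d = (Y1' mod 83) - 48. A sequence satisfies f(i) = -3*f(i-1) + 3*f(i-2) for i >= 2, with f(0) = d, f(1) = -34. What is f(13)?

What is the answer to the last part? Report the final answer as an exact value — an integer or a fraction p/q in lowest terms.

Part 1: cross terms: (-40*-31 - -35*-20)=540, (-35*3 - 24*-31)=639, (24*13 - 10*3)=282, (10*-20 - -40*13)=320; twice the area = |1781| = 1781; area = 1781/2; answer 1781/2
Part 2: Y1 = 1781/2; threaded value p + q = 1783; d = -8; f(2) = -3*(-34) + 3*(-8) = 78; iterating: f(2)=78, f(3)=-336, f(4)=1242, f(5)=-4734, f(6)=17928, f(7)=-67986, f(8)=257742, f(9)=-977184, f(10)=3704778, f(11)=-14045886, f(12)=53251992, f(13)=-201893634; answer -201893634

-201893634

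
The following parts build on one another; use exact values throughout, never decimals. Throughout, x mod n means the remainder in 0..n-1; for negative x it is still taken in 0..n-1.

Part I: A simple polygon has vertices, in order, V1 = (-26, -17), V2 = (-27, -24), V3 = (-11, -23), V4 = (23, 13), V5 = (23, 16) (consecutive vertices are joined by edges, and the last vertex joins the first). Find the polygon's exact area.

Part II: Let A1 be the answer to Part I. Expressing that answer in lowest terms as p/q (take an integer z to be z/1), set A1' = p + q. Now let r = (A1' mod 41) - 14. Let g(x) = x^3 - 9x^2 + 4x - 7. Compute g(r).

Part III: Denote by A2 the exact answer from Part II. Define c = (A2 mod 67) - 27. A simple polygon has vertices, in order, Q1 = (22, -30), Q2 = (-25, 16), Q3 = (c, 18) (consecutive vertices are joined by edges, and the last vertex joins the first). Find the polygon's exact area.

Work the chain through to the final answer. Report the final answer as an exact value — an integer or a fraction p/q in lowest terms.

852

Part I: cross terms: (-26*-24 - -27*-17)=165, (-27*-23 - -11*-24)=357, (-11*13 - 23*-23)=386, (23*16 - 23*13)=69, (23*-17 - -26*16)=25; twice the area = |1002| = 1002; area = 501; answer 501
Part II: A1 = 501; threaded value p + q = 502; r = -4; 1*(-4)^3 - 9*(-4)^2 + 4*(-4)^1 - 7 = (-64) + (-144) + (-16) + (-7) = -231; answer -231
Part III: A2 = -231; c = 10; cross terms: (22*16 - -25*-30)=-398, (-25*18 - 10*16)=-610, (10*-30 - 22*18)=-696; twice the area = |-1704| = 1704; area = 852; answer 852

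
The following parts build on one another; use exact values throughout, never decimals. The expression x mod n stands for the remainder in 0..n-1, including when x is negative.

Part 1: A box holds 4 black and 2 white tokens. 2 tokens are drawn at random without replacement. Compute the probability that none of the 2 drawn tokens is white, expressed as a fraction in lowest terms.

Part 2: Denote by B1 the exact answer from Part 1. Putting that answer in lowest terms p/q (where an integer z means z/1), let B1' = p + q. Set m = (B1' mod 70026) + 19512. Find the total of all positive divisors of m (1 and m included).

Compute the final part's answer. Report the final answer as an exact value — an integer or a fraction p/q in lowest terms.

19800

Part 1: total draws C(6,2) = 15; favorable C(4,2) = 6; P = 2/5; answer 2/5
Part 2: B1 = 2/5; threaded value p + q = 7; m = 19519; 19519 = 131 * 149; sigma = (1 + 131) * (1 + 149) = 132 * 150 = 19800; answer 19800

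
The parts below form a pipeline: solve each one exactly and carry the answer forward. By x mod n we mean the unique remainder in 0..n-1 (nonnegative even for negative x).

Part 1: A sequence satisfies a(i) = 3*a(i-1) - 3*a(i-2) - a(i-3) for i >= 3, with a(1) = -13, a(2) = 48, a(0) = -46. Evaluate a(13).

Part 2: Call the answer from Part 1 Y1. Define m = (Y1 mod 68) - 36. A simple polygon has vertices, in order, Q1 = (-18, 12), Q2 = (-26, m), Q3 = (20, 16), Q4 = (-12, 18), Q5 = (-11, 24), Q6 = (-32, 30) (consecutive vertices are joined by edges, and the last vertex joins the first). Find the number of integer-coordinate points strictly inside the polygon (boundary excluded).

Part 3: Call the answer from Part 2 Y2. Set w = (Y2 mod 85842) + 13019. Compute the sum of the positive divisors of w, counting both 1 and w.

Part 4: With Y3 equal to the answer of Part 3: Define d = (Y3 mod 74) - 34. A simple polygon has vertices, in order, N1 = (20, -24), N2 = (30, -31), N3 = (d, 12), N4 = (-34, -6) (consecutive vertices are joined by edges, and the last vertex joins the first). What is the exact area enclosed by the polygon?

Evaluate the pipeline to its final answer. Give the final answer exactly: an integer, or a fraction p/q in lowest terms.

727

Part 1: a(3) = 3*(48) - 3*(-13) - 1*(-46) = 229; iterating: a(3)=229, a(4)=556, a(5)=933, a(6)=902, a(7)=-649, a(8)=-5586, a(9)=-15713, a(10)=-29732, a(11)=-36471, a(12)=-4504, a(13)=125633; answer 125633
Part 2: Y1 = 125633; m = 1; cross terms: (-18*1 - -26*12)=294, (-26*16 - 20*1)=-436, (20*18 - -12*16)=552, (-12*24 - -11*18)=-90, (-11*30 - -32*24)=438, (-32*12 - -18*30)=156; twice the area = |914| = 914; area = 457; boundary points = 1 + 1 + 2 + 1 + 3 + 2 = 10; strictly interior points = area - boundary/2 + 1 = 453; answer 453
Part 3: Y2 = 453; w = 13472; 13472 = 2^5 * 421; sigma = (1 + 2 + 4 + 8 + 16 + 32) * (1 + 421) = 63 * 422 = 26586; answer 26586
Part 4: Y3 = 26586; d = -14; cross terms: (20*-31 - 30*-24)=100, (30*12 - -14*-31)=-74, (-14*-6 - -34*12)=492, (-34*-24 - 20*-6)=936; twice the area = |1454| = 1454; area = 727; answer 727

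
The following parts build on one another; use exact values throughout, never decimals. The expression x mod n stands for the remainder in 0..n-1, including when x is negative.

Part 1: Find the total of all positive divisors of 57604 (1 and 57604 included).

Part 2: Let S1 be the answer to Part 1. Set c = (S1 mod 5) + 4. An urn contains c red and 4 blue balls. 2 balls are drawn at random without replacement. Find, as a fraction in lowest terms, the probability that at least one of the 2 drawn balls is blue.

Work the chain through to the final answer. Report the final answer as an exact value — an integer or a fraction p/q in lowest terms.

19/33

Part 1: 57604 = 2^2 * 14401; sigma = (1 + 2 + 4) * (1 + 14401) = 7 * 14402 = 100814; answer 100814
Part 2: S1 = 100814; c = 8; total draws C(12,2) = 66; complement C(8,2) = 28; favorable 66 - 28 = 38; P = 19/33; answer 19/33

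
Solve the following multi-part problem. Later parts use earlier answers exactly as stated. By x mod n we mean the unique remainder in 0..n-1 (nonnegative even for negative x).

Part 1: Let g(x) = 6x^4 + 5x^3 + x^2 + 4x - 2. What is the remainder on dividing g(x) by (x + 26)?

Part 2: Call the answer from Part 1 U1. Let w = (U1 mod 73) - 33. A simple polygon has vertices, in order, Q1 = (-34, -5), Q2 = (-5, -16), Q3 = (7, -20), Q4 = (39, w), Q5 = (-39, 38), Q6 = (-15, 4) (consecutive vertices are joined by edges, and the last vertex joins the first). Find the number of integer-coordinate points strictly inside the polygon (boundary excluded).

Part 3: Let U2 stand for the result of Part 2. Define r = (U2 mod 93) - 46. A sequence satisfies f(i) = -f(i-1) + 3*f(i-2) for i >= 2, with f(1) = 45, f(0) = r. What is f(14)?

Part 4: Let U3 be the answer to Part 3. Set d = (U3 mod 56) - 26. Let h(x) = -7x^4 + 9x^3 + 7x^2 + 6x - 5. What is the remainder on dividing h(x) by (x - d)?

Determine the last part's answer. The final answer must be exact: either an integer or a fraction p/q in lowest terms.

Part 1: remainder = value at the root: 6*(-26)^4 + 5*(-26)^3 + 1*(-26)^2 + 4*(-26)^1 - 2 = (2741856) + (-87880) + (676) + (-104) + (-2) = 2654546; answer 2654546
Part 2: U1 = 2654546; w = 14; cross terms: (-34*-16 - -5*-5)=519, (-5*-20 - 7*-16)=212, (7*14 - 39*-20)=878, (39*38 - -39*14)=2028, (-39*4 - -15*38)=414, (-15*-5 - -34*4)=211; twice the area = |4262| = 4262; area = 2131; boundary points = 1 + 4 + 2 + 6 + 2 + 1 = 16; strictly interior points = area - boundary/2 + 1 = 2124; answer 2124
Part 3: U2 = 2124; r = 32; f(2) = -1*(45) + 3*(32) = 51; iterating: f(2)=51, f(3)=84, f(4)=69, f(5)=183, f(6)=24, f(7)=525, f(8)=-453, f(9)=2028, f(10)=-3387, f(11)=9471, f(12)=-19632, f(13)=48045, f(14)=-106941; answer -106941
Part 4: U3 = -106941; d = -7; remainder = value at the root: -7*(-7)^4 + 9*(-7)^3 + 7*(-7)^2 + 6*(-7)^1 - 5 = (-16807) + (-3087) + (343) + (-42) + (-5) = -19598; answer -19598

-19598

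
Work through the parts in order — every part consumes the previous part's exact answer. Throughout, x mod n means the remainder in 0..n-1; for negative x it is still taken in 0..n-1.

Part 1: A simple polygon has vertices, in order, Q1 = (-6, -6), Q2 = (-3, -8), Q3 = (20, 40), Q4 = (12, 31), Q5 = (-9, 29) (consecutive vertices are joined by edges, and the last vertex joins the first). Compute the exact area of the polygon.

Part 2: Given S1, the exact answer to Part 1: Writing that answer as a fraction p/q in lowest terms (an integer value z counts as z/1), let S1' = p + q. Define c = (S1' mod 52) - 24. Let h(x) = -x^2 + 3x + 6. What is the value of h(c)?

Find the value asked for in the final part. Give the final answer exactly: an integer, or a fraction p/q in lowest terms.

Part 1: cross terms: (-6*-8 - -3*-6)=30, (-3*40 - 20*-8)=40, (20*31 - 12*40)=140, (12*29 - -9*31)=627, (-9*-6 - -6*29)=228; twice the area = |1065| = 1065; area = 1065/2; answer 1065/2
Part 2: S1 = 1065/2; threaded value p + q = 1067; c = 3; -1*(3)^2 + 3*(3)^1 + 6 = (-9) + (9) + (6) = 6; answer 6

6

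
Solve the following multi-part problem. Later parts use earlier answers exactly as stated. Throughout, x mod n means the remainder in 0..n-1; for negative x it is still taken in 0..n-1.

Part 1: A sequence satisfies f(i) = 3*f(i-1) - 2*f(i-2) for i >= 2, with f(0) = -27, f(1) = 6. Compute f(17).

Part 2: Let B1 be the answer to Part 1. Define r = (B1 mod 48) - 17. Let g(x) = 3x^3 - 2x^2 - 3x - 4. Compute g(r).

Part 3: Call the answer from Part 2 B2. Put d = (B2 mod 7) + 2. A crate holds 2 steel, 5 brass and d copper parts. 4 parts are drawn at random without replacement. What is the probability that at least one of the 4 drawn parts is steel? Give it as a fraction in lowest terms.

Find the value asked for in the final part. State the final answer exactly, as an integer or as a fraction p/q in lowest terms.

Part 1: f(2) = 3*(6) - 2*(-27) = 72; iterating: f(2)=72, f(3)=204, f(4)=468, f(5)=996, f(6)=2052, f(7)=4164, f(8)=8388, f(9)=16836, f(10)=33732, f(11)=67524, f(12)=135108, f(13)=270276, f(14)=540612, f(15)=1081284, f(16)=2162628, f(17)=4325316; answer 4325316
Part 2: B1 = 4325316; r = 19; 3*(19)^3 - 2*(19)^2 - 3*(19)^1 - 4 = (20577) + (-722) + (-57) + (-4) = 19794; answer 19794
Part 3: B2 = 19794; d = 7; total draws C(14,4) = 1001; complement C(12,4) = 495; favorable 1001 - 495 = 506; P = 46/91; answer 46/91

46/91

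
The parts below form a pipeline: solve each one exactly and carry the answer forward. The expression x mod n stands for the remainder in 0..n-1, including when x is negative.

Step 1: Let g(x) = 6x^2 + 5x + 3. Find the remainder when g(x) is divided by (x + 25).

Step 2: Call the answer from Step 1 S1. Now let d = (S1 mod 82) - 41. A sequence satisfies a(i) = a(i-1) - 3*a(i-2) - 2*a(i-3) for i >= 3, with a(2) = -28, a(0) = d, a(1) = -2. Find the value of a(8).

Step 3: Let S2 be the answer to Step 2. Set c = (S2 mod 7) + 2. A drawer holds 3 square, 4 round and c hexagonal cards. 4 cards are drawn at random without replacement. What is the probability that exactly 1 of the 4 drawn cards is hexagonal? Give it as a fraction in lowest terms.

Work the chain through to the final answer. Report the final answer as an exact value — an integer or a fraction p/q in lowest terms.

1/2

Step 1: remainder = value at the root: 6*(-25)^2 + 5*(-25)^1 + 3 = (3750) + (-125) + (3) = 3628; answer 3628
Step 2: S1 = 3628; d = -21; a(3) = 1*(-28) - 3*(-2) - 2*(-21) = 20; iterating: a(3)=20, a(4)=108, a(5)=104, a(6)=-260, a(7)=-788, a(8)=-216; answer -216
Step 3: S2 = -216; c = 3; total draws C(10,4) = 210; favorable C(3,1)*C(7,3) = 105; P = 1/2; answer 1/2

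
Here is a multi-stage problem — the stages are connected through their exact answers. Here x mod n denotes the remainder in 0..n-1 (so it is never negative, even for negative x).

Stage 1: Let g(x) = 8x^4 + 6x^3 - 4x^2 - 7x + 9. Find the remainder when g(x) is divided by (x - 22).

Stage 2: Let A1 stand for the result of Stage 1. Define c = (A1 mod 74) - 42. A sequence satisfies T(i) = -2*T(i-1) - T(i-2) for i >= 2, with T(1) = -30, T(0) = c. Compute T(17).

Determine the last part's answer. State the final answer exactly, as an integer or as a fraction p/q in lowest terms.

Stage 1: remainder = value at the root: 8*(22)^4 + 6*(22)^3 - 4*(22)^2 - 7*(22)^1 + 9 = (1874048) + (63888) + (-1936) + (-154) + (9) = 1935855; answer 1935855
Stage 2: A1 = 1935855; c = -27; T(2) = -2*(-30) - 1*(-27) = 87; iterating: T(2)=87, T(3)=-144, T(4)=201, T(5)=-258, T(6)=315, T(7)=-372, T(8)=429, T(9)=-486, T(10)=543, T(11)=-600, T(12)=657, T(13)=-714, T(14)=771, T(15)=-828, T(16)=885, T(17)=-942; answer -942

-942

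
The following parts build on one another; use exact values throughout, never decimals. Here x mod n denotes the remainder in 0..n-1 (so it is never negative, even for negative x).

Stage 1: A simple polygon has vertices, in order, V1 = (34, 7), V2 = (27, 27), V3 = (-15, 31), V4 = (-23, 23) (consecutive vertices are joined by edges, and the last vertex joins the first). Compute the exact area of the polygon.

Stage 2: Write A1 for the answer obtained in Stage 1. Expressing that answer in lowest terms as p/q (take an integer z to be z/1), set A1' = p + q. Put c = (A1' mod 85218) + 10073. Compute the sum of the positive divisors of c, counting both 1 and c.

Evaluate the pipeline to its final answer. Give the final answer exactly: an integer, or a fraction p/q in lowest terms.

Stage 1: cross terms: (34*27 - 27*7)=729, (27*31 - -15*27)=1242, (-15*23 - -23*31)=368, (-23*7 - 34*23)=-943; twice the area = |1396| = 1396; area = 698; answer 698
Stage 2: A1 = 698; threaded value p + q = 699; c = 10772; 10772 = 2^2 * 2693; sigma = (1 + 2 + 4) * (1 + 2693) = 7 * 2694 = 18858; answer 18858

18858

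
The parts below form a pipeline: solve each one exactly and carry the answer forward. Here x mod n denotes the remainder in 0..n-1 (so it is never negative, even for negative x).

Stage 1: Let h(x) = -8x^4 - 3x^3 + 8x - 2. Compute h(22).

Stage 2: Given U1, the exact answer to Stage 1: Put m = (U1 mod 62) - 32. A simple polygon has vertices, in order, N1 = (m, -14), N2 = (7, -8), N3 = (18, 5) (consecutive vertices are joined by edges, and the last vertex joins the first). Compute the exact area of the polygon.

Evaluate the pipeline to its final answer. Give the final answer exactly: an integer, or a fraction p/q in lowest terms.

441/2

Stage 1: -8*(22)^4 - 3*(22)^3 + 8*(22)^1 - 2 = (-1874048) + (-31944) + (176) + (-2) = -1905818; answer -1905818
Stage 2: U1 = -1905818; m = -32; cross terms: (-32*-8 - 7*-14)=354, (7*5 - 18*-8)=179, (18*-14 - -32*5)=-92; twice the area = |441| = 441; area = 441/2; answer 441/2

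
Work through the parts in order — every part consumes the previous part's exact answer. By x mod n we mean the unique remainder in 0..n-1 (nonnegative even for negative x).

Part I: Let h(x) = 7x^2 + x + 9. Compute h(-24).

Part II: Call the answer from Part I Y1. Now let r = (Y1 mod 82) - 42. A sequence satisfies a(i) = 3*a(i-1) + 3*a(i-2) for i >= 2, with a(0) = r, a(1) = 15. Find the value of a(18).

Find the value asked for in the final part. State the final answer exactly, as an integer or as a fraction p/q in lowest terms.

Part I: 7*(-24)^2 + 1*(-24)^1 + 9 = (4032) + (-24) + (9) = 4017; answer 4017
Part II: Y1 = 4017; r = 39; a(2) = 3*(15) + 3*(39) = 162; iterating: a(2)=162, a(3)=531, a(4)=2079, a(5)=7830, a(6)=29727, a(7)=112671, a(8)=427194, a(9)=1619595, a(10)=6140367, a(11)=23279886, a(12)=88260759, a(13)=334621935, a(14)=1268648082, a(15)=4809810051, a(16)=18235374399, a(17)=69135553350, a(18)=262112783247; answer 262112783247

262112783247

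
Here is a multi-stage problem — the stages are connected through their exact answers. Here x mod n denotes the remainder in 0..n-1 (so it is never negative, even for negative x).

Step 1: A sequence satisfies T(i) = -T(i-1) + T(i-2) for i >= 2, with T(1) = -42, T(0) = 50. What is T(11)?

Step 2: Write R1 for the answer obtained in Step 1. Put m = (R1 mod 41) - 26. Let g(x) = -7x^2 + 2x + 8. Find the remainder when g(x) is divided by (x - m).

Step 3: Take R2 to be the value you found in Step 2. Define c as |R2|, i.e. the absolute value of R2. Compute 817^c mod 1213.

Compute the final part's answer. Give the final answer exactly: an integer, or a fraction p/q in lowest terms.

Step 1: T(2) = -1*(-42) + 1*(50) = 92; iterating: T(2)=92, T(3)=-134, T(4)=226, T(5)=-360, T(6)=586, T(7)=-946, T(8)=1532, T(9)=-2478, T(10)=4010, T(11)=-6488; answer -6488
Step 2: R1 = -6488; m = 5; remainder = value at the root: -7*(5)^2 + 2*(5)^1 + 8 = (-175) + (10) + (8) = -157; answer -157
Step 3: R2 = -157; c = 157; squarings mod 1213: 817^1=817, 817^2=339, 817^4=899, 817^8=343, 817^16=1201, 817^32=144, 817^64=115, 817^128=1095; 817^157 = 817^1 * 817^4 * 817^8 * 817^16 * 817^128 = 760 (mod 1213); answer 760

760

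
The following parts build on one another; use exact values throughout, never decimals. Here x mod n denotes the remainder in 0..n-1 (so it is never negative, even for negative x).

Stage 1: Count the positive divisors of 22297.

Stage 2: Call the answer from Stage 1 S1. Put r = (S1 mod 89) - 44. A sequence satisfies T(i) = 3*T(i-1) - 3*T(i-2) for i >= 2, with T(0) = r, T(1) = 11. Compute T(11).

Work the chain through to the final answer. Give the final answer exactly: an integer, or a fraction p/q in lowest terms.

-31833

Stage 1: 22297 = 11 * 2027; number of divisors = (1+1) * (1+1) = 4; answer 4
Stage 2: S1 = 4; r = -40; T(2) = 3*(11) - 3*(-40) = 153; iterating: T(2)=153, T(3)=426, T(4)=819, T(5)=1179, T(6)=1080, T(7)=-297, T(8)=-4131, T(9)=-11502, T(10)=-22113, T(11)=-31833; answer -31833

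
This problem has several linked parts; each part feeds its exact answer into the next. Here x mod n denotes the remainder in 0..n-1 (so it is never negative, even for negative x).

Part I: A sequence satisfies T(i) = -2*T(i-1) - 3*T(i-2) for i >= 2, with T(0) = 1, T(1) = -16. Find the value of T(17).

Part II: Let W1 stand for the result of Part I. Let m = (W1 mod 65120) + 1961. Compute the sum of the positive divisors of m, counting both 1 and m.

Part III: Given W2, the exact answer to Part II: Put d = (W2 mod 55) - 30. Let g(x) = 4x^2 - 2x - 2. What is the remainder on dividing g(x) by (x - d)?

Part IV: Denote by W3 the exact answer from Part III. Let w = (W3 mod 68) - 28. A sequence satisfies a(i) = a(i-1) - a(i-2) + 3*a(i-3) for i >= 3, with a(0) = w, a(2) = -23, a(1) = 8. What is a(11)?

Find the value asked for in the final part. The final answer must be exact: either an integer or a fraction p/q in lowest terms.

Part I: T(2) = -2*(-16) - 3*(1) = 29; iterating: T(2)=29, T(3)=-10, T(4)=-67, T(5)=164, T(6)=-127, T(7)=-238, T(8)=857, T(9)=-1000, T(10)=-571, T(11)=4142, T(12)=-6571, T(13)=716, T(14)=18281, T(15)=-38710, T(16)=22577, T(17)=70976; answer 70976
Part II: W1 = 70976; m = 7817; 7817 is prime, so its only divisors are 1 and 7817; sigma = 1 + 7817 = 7818; answer 7818
Part III: W2 = 7818; d = -22; remainder = value at the root: 4*(-22)^2 - 2*(-22)^1 - 2 = (1936) + (44) + (-2) = 1978; answer 1978
Part IV: W3 = 1978; w = -22; a(3) = 1*(-23) - 1*(8) + 3*(-22) = -97; iterating: a(3)=-97, a(4)=-50, a(5)=-22, a(6)=-263, a(7)=-391, a(8)=-194, a(9)=-592, a(10)=-1571, a(11)=-1561; answer -1561

-1561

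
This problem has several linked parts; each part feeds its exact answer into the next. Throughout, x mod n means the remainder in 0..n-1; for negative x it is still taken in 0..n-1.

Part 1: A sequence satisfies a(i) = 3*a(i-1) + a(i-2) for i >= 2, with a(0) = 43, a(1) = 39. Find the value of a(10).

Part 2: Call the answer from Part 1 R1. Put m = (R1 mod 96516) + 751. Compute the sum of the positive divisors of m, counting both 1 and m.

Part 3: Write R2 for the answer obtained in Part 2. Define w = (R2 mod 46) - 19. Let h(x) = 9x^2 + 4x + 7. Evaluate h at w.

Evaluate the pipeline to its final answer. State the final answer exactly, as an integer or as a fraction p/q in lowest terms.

Part 1: a(2) = 3*(39) + 1*(43) = 160; iterating: a(2)=160, a(3)=519, a(4)=1717, a(5)=5670, a(6)=18727, a(7)=61851, a(8)=204280, a(9)=674691, a(10)=2228353; answer 2228353
Part 2: R1 = 2228353; m = 9236; 9236 = 2^2 * 2309; sigma = (1 + 2 + 4) * (1 + 2309) = 7 * 2310 = 16170; answer 16170
Part 3: R2 = 16170; w = 5; 9*(5)^2 + 4*(5)^1 + 7 = (225) + (20) + (7) = 252; answer 252

252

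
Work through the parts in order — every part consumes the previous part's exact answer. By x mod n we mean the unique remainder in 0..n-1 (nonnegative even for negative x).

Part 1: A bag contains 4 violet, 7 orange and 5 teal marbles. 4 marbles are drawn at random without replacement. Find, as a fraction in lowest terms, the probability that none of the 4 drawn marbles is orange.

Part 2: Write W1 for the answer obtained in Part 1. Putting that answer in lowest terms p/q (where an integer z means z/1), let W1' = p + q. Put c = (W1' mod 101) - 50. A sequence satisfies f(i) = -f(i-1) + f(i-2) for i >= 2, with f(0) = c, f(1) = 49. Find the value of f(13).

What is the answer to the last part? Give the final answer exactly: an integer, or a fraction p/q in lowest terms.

Part 1: total draws C(16,4) = 1820; favorable C(9,4) = 126; P = 9/130; answer 9/130
Part 2: W1 = 9/130; threaded value p + q = 139; c = -12; f(2) = -1*(49) + 1*(-12) = -61; iterating: f(2)=-61, f(3)=110, f(4)=-171, f(5)=281, f(6)=-452, f(7)=733, f(8)=-1185, f(9)=1918, f(10)=-3103, f(11)=5021, f(12)=-8124, f(13)=13145; answer 13145

13145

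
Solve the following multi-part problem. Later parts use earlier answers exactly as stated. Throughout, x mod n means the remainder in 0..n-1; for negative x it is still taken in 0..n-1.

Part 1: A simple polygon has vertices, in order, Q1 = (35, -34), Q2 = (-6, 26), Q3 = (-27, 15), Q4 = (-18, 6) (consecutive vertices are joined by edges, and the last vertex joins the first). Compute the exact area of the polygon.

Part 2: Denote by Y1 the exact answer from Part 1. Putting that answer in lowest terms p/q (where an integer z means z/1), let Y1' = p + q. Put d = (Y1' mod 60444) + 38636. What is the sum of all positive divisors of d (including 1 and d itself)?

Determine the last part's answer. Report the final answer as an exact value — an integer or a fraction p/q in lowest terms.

Part 1: cross terms: (35*26 - -6*-34)=706, (-6*15 - -27*26)=612, (-27*6 - -18*15)=108, (-18*-34 - 35*6)=402; twice the area = |1828| = 1828; area = 914; answer 914
Part 2: Y1 = 914; threaded value p + q = 915; d = 39551; 39551 is prime, so its only divisors are 1 and 39551; sigma = 1 + 39551 = 39552; answer 39552

39552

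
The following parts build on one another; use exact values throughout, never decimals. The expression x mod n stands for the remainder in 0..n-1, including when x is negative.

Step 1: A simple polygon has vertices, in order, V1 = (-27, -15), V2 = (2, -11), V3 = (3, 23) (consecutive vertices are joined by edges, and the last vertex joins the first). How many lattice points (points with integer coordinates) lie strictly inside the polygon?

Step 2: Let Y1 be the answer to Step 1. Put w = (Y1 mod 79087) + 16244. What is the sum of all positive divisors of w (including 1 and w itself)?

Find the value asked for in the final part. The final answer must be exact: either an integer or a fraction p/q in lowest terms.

33480

Step 1: cross terms: (-27*-11 - 2*-15)=327, (2*23 - 3*-11)=79, (3*-15 - -27*23)=576; twice the area = |982| = 982; area = 491; boundary points = 1 + 1 + 2 = 4; strictly interior points = area - boundary/2 + 1 = 490; answer 490
Step 2: Y1 = 490; w = 16734; 16734 = 2 * 3 * 2789; sigma = (1 + 2) * (1 + 3) * (1 + 2789) = 3 * 4 * 2790 = 33480; answer 33480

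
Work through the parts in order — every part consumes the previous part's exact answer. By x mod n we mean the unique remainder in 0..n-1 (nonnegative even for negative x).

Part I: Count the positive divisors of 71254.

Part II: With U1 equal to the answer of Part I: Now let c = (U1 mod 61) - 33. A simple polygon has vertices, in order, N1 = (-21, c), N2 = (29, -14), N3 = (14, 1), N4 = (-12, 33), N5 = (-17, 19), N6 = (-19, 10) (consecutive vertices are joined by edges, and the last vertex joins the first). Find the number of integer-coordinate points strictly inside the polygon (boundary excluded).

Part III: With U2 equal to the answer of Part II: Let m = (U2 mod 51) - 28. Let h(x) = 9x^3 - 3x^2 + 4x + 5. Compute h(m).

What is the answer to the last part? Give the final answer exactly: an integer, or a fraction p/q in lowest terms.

-87

Part I: 71254 = 2 * 23 * 1549; number of divisors = (1+1) * (1+1) * (1+1) = 8; answer 8
Part II: U1 = 8; c = -25; cross terms: (-21*-14 - 29*-25)=1019, (29*1 - 14*-14)=225, (14*33 - -12*1)=474, (-12*19 - -17*33)=333, (-17*10 - -19*19)=191, (-19*-25 - -21*10)=685; twice the area = |2927| = 2927; area = 2927/2; boundary points = 1 + 15 + 2 + 1 + 1 + 1 = 21; strictly interior points = area - boundary/2 + 1 = 1454; answer 1454
Part III: U2 = 1454; m = -2; 9*(-2)^3 - 3*(-2)^2 + 4*(-2)^1 + 5 = (-72) + (-12) + (-8) + (5) = -87; answer -87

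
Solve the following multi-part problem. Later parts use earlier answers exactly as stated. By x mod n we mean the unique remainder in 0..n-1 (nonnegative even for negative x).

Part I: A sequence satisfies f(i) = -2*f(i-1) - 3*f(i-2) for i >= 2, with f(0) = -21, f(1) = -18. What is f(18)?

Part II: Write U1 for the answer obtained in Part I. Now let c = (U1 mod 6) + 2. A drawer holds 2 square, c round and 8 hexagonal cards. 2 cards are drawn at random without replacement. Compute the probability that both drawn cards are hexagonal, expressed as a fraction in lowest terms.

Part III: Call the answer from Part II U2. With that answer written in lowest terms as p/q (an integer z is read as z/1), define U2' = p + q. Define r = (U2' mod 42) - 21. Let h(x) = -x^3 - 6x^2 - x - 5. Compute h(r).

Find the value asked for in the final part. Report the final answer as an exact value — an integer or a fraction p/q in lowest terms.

-19

Part I: f(2) = -2*(-18) - 3*(-21) = 99; iterating: f(2)=99, f(3)=-144, f(4)=-9, f(5)=450, f(6)=-873, f(7)=396, f(8)=1827, f(9)=-4842, f(10)=4203, f(11)=6120, f(12)=-24849, f(13)=31338, f(14)=11871, f(15)=-117756, f(16)=199899, f(17)=-46530, f(18)=-506637; answer -506637
Part II: U1 = -506637; c = 5; total draws C(15,2) = 105; favorable C(8,2) = 28; P = 4/15; answer 4/15
Part III: U2 = 4/15; threaded value p + q = 19; r = -2; -1*(-2)^3 - 6*(-2)^2 - 1*(-2)^1 - 5 = (8) + (-24) + (2) + (-5) = -19; answer -19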